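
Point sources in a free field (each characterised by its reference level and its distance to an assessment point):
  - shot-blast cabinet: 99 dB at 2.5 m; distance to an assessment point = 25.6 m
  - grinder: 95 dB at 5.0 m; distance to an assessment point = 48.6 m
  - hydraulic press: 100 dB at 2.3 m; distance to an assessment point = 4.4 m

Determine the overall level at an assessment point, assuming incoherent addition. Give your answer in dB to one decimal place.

First find each source's level at the receiver (point-source: −20·log₁₀(r/r_ref)), then combine on an intensity basis.
shot-blast cabinet: 99 − 20·log₁₀(25.6/2.5) = 99 − 20.21 = 78.79 dB.
grinder: 95 − 20·log₁₀(48.6/5.0) = 95 − 19.75 = 75.25 dB.
hydraulic press: 100 − 20·log₁₀(4.4/2.3) = 100 − 5.63 = 94.37 dB.
Σ 10^(L/10) = 2.842e+09 → L_total = 10·log₁₀(2.842e+09) = 94.54 dB.

94.5 dB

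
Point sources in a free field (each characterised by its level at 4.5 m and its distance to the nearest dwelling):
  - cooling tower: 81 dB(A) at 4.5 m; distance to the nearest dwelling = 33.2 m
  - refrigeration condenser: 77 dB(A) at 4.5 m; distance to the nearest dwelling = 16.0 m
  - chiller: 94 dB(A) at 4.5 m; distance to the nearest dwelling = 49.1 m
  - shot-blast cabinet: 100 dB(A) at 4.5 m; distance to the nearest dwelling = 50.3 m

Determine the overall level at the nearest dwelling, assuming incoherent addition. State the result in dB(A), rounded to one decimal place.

80.3 dB(A)

Propagate each source to the receiver with L = L_ref − 20·log₁₀(r/r_ref), then add intensities.
cooling tower: 81 − 20·log₁₀(33.2/4.5) = 81 − 17.36 = 63.64 dB(A).
refrigeration condenser: 77 − 20·log₁₀(16.0/4.5) = 77 − 11.02 = 65.98 dB(A).
chiller: 94 − 20·log₁₀(49.1/4.5) = 94 − 20.76 = 73.24 dB(A).
shot-blast cabinet: 100 − 20·log₁₀(50.3/4.5) = 100 − 20.97 = 79.03 dB(A).
Σ 10^(L/10) = 1.074e+08 → L_total = 10·log₁₀(1.074e+08) = 80.31 dB(A).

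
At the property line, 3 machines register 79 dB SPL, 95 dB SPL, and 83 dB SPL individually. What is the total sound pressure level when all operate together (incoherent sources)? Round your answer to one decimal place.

95.4 dB SPL

For uncorrelated sources the intensities add, so convert each level to linear form, sum, and take 10·log₁₀ of the total.
Σ 10^(L/10) = 10^(79/10) + 10^(95/10) + 10^(83/10) = 3.441e+09.
L_total = 10·log₁₀(3.441e+09) = 95.37 dB SPL.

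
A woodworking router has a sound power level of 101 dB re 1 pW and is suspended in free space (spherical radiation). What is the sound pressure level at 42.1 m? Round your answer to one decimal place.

57.5 dB

L_p = L_w − 10·log₁₀(4π·r²) with r = 42.1 m.
4π·r² = 2.227e+04 m², 10·log₁₀ of that is 43.478 dB.
L_p = 101 − 43.478 = 57.52 dB.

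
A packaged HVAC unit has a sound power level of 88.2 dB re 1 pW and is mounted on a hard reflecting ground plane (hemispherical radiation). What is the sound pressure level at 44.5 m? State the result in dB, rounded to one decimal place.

L_p = L_w − 10·log₁₀(2π·r²) with r = 44.5 m.
2π·r² = 1.244e+04 m², 10·log₁₀ of that is 40.949 dB.
L_p = 88.2 − 40.949 = 47.25 dB.

47.3 dB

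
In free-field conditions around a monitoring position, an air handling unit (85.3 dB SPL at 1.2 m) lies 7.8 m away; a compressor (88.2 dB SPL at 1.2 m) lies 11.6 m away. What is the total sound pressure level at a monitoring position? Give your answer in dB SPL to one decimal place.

71.8 dB SPL

First find each source's level at the receiver (point-source: −20·log₁₀(r/r_ref)), then combine on an intensity basis.
air handling unit: 85.3 − 20·log₁₀(7.8/1.2) = 85.3 − 16.26 = 69.04 dB SPL.
compressor: 88.2 − 20·log₁₀(11.6/1.2) = 88.2 − 19.71 = 68.49 dB SPL.
Σ 10^(L/10) = 1.509e+07 → L_total = 10·log₁₀(1.509e+07) = 71.79 dB SPL.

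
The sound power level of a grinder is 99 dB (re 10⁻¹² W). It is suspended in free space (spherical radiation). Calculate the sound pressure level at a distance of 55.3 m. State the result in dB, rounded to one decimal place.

53.2 dB

Free-field spherical radiation: L_p = L_w − 10·log₁₀(4π·r²), r = 55.3 m.
4π·r² = 3.843e+04 m², 10·log₁₀ of that is 45.847 dB.
L_p = 99 − 45.847 = 53.15 dB.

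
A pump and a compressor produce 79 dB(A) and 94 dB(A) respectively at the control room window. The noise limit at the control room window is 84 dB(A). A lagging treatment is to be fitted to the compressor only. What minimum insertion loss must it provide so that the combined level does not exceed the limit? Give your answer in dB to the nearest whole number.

12 dB

Fixed contribution from the other source: Σ 10^(L/10) = 10^(79/10) = 7.943e+07 (79.00 dB(A)).
The limit corresponds to 10^(84/10) = 2.512e+08; subtracting the fixed part leaves 1.718e+08 for the compressor, i.e. 82.35 dB(A).
So the compressor must be reduced from 94 to 82.35 dB(A): IL = 11.65 dB.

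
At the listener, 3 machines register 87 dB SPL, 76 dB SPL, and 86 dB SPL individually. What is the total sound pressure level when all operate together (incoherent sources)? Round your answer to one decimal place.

Incoherent sources combine by intensity addition: L_total = 10·log₁₀(Σ 10^(L_i/10)).
Σ 10^(L/10) = 10^(87/10) + 10^(76/10) + 10^(86/10) = 9.391e+08.
L_total = 10·log₁₀(9.391e+08) = 89.73 dB SPL.

89.7 dB SPL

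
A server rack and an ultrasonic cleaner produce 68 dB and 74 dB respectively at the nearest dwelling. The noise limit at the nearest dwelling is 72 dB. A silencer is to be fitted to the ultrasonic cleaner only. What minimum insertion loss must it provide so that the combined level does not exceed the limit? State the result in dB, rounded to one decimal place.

The untreated sources together contribute 10^(68/10) = 6.310e+06, i.e. 68.00 dB.
To meet 72 dB overall, the treated ultrasonic cleaner may contribute at most 10^(72/10) − 6.310e+06 = 9.539e+06, i.e. 69.80 dB.
Required insertion loss = 74 − 69.80 = 4.20 dB.

4.2 dB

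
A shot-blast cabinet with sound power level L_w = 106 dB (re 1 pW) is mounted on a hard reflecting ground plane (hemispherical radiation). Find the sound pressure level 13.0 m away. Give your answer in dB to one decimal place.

75.7 dB

Free-field hemispherical radiation: L_p = L_w − 10·log₁₀(2π·r²), r = 13.0 m.
2π·r² = 1062 m², 10·log₁₀ of that is 30.261 dB.
L_p = 106 − 30.261 = 75.74 dB.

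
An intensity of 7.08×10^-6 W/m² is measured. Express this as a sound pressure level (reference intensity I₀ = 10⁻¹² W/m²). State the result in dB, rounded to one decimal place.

68.5 dB

Dividing by I₀ shifts the exponent by 12: I/I₀ = 7.08×10^6.
L = 10·(0.8500 + 6) = 68.50 dB.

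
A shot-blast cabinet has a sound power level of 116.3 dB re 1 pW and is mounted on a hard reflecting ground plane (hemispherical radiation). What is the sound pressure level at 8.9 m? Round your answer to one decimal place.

The power spreads over a hemisphere of area 2π·r², so L_p = L_w − 10·log₁₀(2π·r²).
2π·r² = 497.7 m², 10·log₁₀ of that is 26.970 dB.
L_p = 116.3 − 26.970 = 89.33 dB.

89.3 dB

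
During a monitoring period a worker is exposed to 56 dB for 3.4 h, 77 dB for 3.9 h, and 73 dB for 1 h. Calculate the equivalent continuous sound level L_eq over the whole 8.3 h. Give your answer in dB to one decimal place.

74.2 dB

Weight each interval's intensity by its duration and average over T = 8.3 h:
Σ tᵢ·10^(Lᵢ/10) = 3.4·10^(56/10) + 3.9·10^(77/10) + 1·10^(73/10) = 2.168e+08.
L_eq = 10·log₁₀(2.168e+08/8.3) = 74.17 dB.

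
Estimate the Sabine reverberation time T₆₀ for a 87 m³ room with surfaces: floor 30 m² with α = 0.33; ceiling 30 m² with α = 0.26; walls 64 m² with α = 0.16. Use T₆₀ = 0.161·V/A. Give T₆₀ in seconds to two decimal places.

A = Σ Sᵢαᵢ = 30·0.33 + 30·0.26 + 64·0.16 = 27.94 m².
T₆₀ = 0.161 × 87 / 27.94 = 0.501 s.

0.50 s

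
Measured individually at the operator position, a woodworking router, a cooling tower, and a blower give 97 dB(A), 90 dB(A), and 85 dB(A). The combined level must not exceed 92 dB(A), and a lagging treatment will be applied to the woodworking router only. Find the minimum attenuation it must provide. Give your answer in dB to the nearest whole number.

Everything except the woodworking router sums to 10^(90/10) + 10^(85/10) = 1.316e+09 in linear terms, 91.19 dB(A).
The limit corresponds to 10^(92/10) = 1.585e+09; subtracting the fixed part leaves 2.687e+08 for the woodworking router, i.e. 84.29 dB(A).
Required insertion loss = 97 − 84.29 = 12.71 dB.

13 dB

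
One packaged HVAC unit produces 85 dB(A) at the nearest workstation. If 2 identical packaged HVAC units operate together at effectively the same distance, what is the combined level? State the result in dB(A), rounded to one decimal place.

88.0 dB(A)

L_total = L₁ + 10·log₁₀ N for N identical incoherent sources.
L_total = 85 + 10·log₁₀(2) = 85 + 3.010 = 88.01 dB(A).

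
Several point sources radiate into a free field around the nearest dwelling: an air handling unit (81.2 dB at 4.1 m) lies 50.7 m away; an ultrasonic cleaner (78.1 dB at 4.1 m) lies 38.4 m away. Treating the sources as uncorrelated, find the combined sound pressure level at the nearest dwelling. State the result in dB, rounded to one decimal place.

62.0 dB

Propagate each source to the receiver with L = L_ref − 20·log₁₀(r/r_ref), then add intensities.
air handling unit: 81.2 − 20·log₁₀(50.7/4.1) = 81.2 − 21.84 = 59.36 dB.
ultrasonic cleaner: 78.1 − 20·log₁₀(38.4/4.1) = 78.1 − 19.43 = 58.67 dB.
Σ 10^(L/10) = 1.598e+06 → L_total = 10·log₁₀(1.598e+06) = 62.04 dB.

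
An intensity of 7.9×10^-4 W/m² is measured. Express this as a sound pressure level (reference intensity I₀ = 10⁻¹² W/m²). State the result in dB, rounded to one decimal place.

89.0 dB

I/I₀ = 7.9×10^-4/10⁻¹² = 7.9×10^8, and L = 10·log₁₀(I/I₀).
L = 10·(0.8976 + 8) = 88.98 dB.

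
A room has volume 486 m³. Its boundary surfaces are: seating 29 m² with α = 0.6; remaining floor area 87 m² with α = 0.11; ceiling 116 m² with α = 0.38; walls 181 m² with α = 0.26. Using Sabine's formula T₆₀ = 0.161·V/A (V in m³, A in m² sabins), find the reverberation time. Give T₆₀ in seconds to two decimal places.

0.66 s

Total absorption A = 29·0.6 + 87·0.11 + 116·0.38 + 181·0.26 = 118.11 m² sabins.
T₆₀ = 0.161 × 486 / 118.11 = 0.662 s.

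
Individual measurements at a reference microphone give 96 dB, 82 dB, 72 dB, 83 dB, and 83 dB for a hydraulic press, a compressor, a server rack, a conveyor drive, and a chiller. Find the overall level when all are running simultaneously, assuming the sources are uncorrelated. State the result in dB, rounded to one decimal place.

96.6 dB

Incoherent sources combine by intensity addition: L_total = 10·log₁₀(Σ 10^(L_i/10)).
Σ 10^(L/10) = 10^(96/10) + 10^(82/10) + 10^(72/10) + 10^(83/10) + 10^(83/10) = 4.554e+09.
L_total = 10·log₁₀(4.554e+09) = 96.58 dB.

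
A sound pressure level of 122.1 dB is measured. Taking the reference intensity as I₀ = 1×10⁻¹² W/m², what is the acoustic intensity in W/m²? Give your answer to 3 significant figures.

I = I₀·10^(L/10) = 10⁻¹² × 10^(122.1/10) = 10^(0.210).

1.62 W/m²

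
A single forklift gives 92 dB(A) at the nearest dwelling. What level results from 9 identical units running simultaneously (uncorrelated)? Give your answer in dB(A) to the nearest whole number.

N identical incoherent sources raise the level by 10·log₁₀ N.
L_total = 92 + 10·log₁₀(9) = 92 + 9.542 = 101.54 dB(A).

102 dB(A)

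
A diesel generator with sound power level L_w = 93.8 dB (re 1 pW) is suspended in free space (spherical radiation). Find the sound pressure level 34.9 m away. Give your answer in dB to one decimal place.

52.0 dB

L_p = L_w − 10·log₁₀(4π·r²) with r = 34.9 m.
4π·r² = 1.531e+04 m², 10·log₁₀ of that is 41.849 dB.
L_p = 93.8 − 41.849 = 51.95 dB.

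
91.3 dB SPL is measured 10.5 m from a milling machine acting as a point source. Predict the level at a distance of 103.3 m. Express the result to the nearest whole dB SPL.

Point-source attenuation: ΔL = 20·log₁₀(r₂/r₁) = 20·log₁₀(103.3/10.5) = 19.858 dB.
L₂ = 91.3 − 20·log₁₀(103.3/10.5) = 91.3 − 19.858 = 71.44 dB SPL.

71 dB SPL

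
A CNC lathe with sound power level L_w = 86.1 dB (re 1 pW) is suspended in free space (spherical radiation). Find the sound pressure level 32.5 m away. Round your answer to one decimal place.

Free-field spherical radiation: L_p = L_w − 10·log₁₀(4π·r²), r = 32.5 m.
4π·r² = 1.327e+04 m², 10·log₁₀ of that is 41.230 dB.
L_p = 86.1 − 41.230 = 44.87 dB.

44.9 dB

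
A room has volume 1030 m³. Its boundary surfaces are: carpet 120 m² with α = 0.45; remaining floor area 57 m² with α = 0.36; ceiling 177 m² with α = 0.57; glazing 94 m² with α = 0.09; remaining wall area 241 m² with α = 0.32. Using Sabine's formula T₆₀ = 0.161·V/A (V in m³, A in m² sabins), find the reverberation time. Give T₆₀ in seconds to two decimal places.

0.64 s

Summing Sᵢαᵢ: 120·0.45 + 57·0.36 + 177·0.57 + 94·0.09 + 241·0.32 = 260.99 m².
T₆₀ = 0.161 × 1030 / 260.99 = 0.635 s.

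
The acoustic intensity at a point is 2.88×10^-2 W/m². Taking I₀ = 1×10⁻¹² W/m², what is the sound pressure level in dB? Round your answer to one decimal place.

104.6 dB

I/I₀ = 2.88×10^-2/10⁻¹² = 2.88×10^10, and L = 10·log₁₀(I/I₀).
L = 10·(0.4594 + 10) = 104.59 dB.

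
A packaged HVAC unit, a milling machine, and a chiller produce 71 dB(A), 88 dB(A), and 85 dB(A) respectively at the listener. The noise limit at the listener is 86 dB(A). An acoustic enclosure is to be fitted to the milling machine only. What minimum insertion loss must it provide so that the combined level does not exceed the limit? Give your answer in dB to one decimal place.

Fixed contribution from the other sources: Σ 10^(L/10) = 10^(71/10) + 10^(85/10) = 3.288e+08 (85.17 dB(A)).
The limit corresponds to 10^(86/10) = 3.981e+08; subtracting the fixed part leaves 6.929e+07 for the milling machine, i.e. 78.41 dB(A).
So the milling machine must be reduced from 88 to 78.41 dB(A): IL = 9.59 dB.

9.6 dB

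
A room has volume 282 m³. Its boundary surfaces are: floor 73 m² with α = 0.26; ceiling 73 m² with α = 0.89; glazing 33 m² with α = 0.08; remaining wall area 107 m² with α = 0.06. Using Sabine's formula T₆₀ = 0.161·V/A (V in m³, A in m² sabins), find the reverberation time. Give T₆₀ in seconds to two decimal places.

Total absorption A = 73·0.26 + 73·0.89 + 33·0.08 + 107·0.06 = 93.01 m² sabins.
T₆₀ = 0.161 × 282 / 93.01 = 0.488 s.

0.49 s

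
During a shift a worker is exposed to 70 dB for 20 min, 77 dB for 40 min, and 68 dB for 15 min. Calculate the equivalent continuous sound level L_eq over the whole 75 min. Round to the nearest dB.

The energy average is taken in the linear domain: L_eq = 10·log₁₀[(Σ tᵢ·10^(Lᵢ/10))/T], T = 75 min.
Σ tᵢ·10^(Lᵢ/10) = 20·10^(70/10) + 40·10^(77/10) + 15·10^(68/10) = 2.299e+09.
L_eq = 10·log₁₀(2.299e+09/75) = 74.87 dB.

75 dB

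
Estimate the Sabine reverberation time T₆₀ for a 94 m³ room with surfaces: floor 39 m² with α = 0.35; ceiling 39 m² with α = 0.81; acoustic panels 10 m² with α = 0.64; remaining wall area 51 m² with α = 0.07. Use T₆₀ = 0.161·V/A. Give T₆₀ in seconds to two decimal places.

Total absorption A = 39·0.35 + 39·0.81 + 10·0.64 + 51·0.07 = 55.21 m² sabins.
T₆₀ = 0.161 × 94 / 55.21 = 0.274 s.

0.27 s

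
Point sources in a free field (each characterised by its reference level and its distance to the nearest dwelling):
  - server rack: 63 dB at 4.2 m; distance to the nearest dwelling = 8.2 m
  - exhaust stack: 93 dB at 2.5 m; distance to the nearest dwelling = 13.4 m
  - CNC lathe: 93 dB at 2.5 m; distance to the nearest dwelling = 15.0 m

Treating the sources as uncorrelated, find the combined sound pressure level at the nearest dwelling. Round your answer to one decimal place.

Propagate each source to the receiver with L = L_ref − 20·log₁₀(r/r_ref), then add intensities.
server rack: 63 − 20·log₁₀(8.2/4.2) = 63 − 5.81 = 57.19 dB.
exhaust stack: 93 − 20·log₁₀(13.4/2.5) = 93 − 14.58 = 78.42 dB.
CNC lathe: 93 − 20·log₁₀(15.0/2.5) = 93 − 15.56 = 77.44 dB.
Σ 10^(L/10) = 1.254e+08 → L_total = 10·log₁₀(1.254e+08) = 80.98 dB.

81.0 dB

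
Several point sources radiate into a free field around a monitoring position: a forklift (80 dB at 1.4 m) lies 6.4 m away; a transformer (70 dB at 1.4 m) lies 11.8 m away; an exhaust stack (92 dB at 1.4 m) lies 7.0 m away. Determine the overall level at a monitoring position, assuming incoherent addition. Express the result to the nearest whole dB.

78 dB

Apply inverse-square spreading to bring every level to the receiver, then sum 10^(L/10).
forklift: 80 − 20·log₁₀(6.4/1.4) = 80 − 13.20 = 66.80 dB.
transformer: 70 − 20·log₁₀(11.8/1.4) = 70 − 18.52 = 51.48 dB.
exhaust stack: 92 − 20·log₁₀(7.0/1.4) = 92 − 13.98 = 78.02 dB.
Σ 10^(L/10) = 6.832e+07 → L_total = 10·log₁₀(6.832e+07) = 78.35 dB.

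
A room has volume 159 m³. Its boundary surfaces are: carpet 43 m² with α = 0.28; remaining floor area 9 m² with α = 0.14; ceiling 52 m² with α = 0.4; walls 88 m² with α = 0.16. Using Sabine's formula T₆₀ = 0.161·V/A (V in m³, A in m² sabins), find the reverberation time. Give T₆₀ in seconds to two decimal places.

0.53 s

Total absorption A = 43·0.28 + 9·0.14 + 52·0.4 + 88·0.16 = 48.18 m² sabins.
T₆₀ = 0.161·V/A = 0.161·159/48.18 = 0.531 s.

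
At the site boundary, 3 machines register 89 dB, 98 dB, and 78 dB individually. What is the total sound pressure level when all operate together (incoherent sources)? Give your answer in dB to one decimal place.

98.6 dB

Incoherent sources combine by intensity addition: L_total = 10·log₁₀(Σ 10^(L_i/10)).
Σ 10^(L/10) = 10^(89/10) + 10^(98/10) + 10^(78/10) = 7.167e+09.
L_total = 10·log₁₀(7.167e+09) = 98.55 dB.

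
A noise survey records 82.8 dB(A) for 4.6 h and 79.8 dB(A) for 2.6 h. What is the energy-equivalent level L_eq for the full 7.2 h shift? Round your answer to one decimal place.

81.9 dB(A)

Weight each interval's intensity by its duration and average over T = 7.2 h:
Σ tᵢ·10^(Lᵢ/10) = 4.6·10^(82.8/10) + 2.6·10^(79.8/10) = 1.125e+09.
L_eq = 10·log₁₀(1.125e+09/7.2) = 81.94 dB(A).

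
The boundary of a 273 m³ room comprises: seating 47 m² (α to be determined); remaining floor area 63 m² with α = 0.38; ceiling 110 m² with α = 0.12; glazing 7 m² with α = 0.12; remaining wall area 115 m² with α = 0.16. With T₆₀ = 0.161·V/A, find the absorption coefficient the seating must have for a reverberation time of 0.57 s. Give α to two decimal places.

From T₆₀ = 0.161·V/A, the target T₆₀ = 0.57 s needs A = 0.161·273/0.57 = 77.11 m².
Absorption from the other surfaces = 63·0.38 + 110·0.12 + 7·0.12 + 115·0.16 = 56.38 m², so the seating must supply 20.73 m² over 47 m².
α = 20.73/47 = 0.441.

0.44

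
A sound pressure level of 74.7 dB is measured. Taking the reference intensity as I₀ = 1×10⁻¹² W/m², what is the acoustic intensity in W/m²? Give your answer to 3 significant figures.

2.95e-05 W/m²

L = 10·log₁₀(I/I₀) ⇒ I = I₀·10^(L/10) = 10⁻¹² × 10^7.47.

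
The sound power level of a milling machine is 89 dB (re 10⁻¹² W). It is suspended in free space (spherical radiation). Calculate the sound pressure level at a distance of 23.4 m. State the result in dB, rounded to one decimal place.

50.6 dB

L_p = L_w − 10·log₁₀(4π·r²) with r = 23.4 m.
4π·r² = 6881 m², 10·log₁₀ of that is 38.376 dB.
L_p = 89 − 38.376 = 50.62 dB.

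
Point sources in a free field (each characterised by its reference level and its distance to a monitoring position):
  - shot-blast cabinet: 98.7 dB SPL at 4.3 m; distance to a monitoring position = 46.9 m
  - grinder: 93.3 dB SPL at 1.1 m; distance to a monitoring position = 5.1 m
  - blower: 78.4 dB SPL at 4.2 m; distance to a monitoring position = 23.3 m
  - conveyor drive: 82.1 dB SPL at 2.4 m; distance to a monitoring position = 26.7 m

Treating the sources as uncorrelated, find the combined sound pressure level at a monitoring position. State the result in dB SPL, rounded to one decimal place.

82.2 dB SPL

First find each source's level at the receiver (point-source: −20·log₁₀(r/r_ref)), then combine on an intensity basis.
shot-blast cabinet: 98.7 − 20·log₁₀(46.9/4.3) = 98.7 − 20.75 = 77.95 dB SPL.
grinder: 93.3 − 20·log₁₀(5.1/1.1) = 93.3 − 13.32 = 79.98 dB SPL.
blower: 78.4 − 20·log₁₀(23.3/4.2) = 78.4 − 14.88 = 63.52 dB SPL.
conveyor drive: 82.1 − 20·log₁₀(26.7/2.4) = 82.1 − 20.93 = 61.17 dB SPL.
Σ 10^(L/10) = 1.653e+08 → L_total = 10·log₁₀(1.653e+08) = 82.18 dB SPL.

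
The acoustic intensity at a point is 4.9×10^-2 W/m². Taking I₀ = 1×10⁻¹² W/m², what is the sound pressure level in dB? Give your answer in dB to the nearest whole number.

L = 10·log₁₀(I/I₀) = 10·log₁₀(4.9×10^-2/10⁻¹²) = 10·log₁₀(4.9×10^10).
L = 10·(0.6902 + 10) = 106.90 dB.

107 dB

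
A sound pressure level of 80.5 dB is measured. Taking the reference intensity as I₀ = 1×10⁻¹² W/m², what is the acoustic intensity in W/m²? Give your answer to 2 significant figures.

I = I₀·10^(L/10) = 10⁻¹² × 10^(80.5/10) = 10^(-3.950).

0.00011 W/m²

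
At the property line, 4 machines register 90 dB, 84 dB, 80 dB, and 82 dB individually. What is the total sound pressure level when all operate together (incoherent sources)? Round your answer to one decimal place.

For uncorrelated sources the intensities add, so convert each level to linear form, sum, and take 10·log₁₀ of the total.
Σ 10^(L/10) = 10^(90/10) + 10^(84/10) + 10^(80/10) + 10^(82/10) = 1.510e+09.
L_total = 10·log₁₀(1.510e+09) = 91.79 dB.

91.8 dB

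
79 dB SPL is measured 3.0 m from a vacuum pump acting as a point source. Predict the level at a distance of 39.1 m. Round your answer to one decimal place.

56.7 dB SPL

Point-source attenuation: ΔL = 20·log₁₀(r₂/r₁) = 20·log₁₀(39.1/3.0) = 22.301 dB.
L₂ = 79 − 20·log₁₀(39.1/3.0) = 79 − 22.301 = 56.70 dB SPL.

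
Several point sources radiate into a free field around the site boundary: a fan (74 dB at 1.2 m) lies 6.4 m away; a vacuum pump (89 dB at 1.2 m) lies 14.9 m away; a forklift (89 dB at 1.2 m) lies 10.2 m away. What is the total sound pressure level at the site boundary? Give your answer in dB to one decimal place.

72.3 dB

Propagate each source to the receiver with L = L_ref − 20·log₁₀(r/r_ref), then add intensities.
fan: 74 − 20·log₁₀(6.4/1.2) = 74 − 14.54 = 59.46 dB.
vacuum pump: 89 − 20·log₁₀(14.9/1.2) = 89 − 21.88 = 67.12 dB.
forklift: 89 − 20·log₁₀(10.2/1.2) = 89 − 18.59 = 70.41 dB.
Σ 10^(L/10) = 1.703e+07 → L_total = 10·log₁₀(1.703e+07) = 72.31 dB.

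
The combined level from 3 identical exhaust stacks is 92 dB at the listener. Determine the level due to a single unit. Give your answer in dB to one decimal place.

87.2 dB

Dividing the total intensity by 3 lowers the level by 10·log₁₀ 3 = 4.771 dB: L₁ = 92 − 4.771.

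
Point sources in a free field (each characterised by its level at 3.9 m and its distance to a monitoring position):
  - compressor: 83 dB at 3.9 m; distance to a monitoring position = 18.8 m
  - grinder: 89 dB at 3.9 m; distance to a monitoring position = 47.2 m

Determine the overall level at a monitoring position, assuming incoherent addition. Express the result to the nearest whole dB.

First find each source's level at the receiver (point-source: −20·log₁₀(r/r_ref)), then combine on an intensity basis.
compressor: 83 − 20·log₁₀(18.8/3.9) = 83 − 13.66 = 69.34 dB.
grinder: 89 − 20·log₁₀(47.2/3.9) = 89 − 21.66 = 67.34 dB.
Σ 10^(L/10) = 1.401e+07 → L_total = 10·log₁₀(1.401e+07) = 71.46 dB.

71 dB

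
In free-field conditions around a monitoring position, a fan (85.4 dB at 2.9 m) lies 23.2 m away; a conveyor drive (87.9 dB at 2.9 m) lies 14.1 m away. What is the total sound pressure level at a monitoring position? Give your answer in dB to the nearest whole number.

First find each source's level at the receiver (point-source: −20·log₁₀(r/r_ref)), then combine on an intensity basis.
fan: 85.4 − 20·log₁₀(23.2/2.9) = 85.4 − 18.06 = 67.34 dB.
conveyor drive: 87.9 − 20·log₁₀(14.1/2.9) = 87.9 − 13.74 = 74.16 dB.
Σ 10^(L/10) = 3.150e+07 → L_total = 10·log₁₀(3.150e+07) = 74.98 dB.

75 dB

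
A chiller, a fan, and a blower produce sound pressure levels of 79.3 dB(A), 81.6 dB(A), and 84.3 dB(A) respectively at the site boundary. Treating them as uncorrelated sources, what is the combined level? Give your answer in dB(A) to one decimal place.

Incoherent sources combine by intensity addition: L_total = 10·log₁₀(Σ 10^(L_i/10)).
Σ 10^(L/10) = 10^(79.3/10) + 10^(81.6/10) + 10^(84.3/10) = 4.988e+08.
L_total = 10·log₁₀(4.988e+08) = 86.98 dB(A).

87.0 dB(A)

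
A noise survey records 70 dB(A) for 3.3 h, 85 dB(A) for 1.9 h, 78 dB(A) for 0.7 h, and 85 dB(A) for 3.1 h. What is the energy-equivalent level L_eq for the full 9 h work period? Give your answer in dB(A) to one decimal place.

82.7 dB(A)

The energy average is taken in the linear domain: L_eq = 10·log₁₀[(Σ tᵢ·10^(Lᵢ/10))/T], T = 9 h.
Σ tᵢ·10^(Lᵢ/10) = 3.3·10^(70/10) + 1.9·10^(85/10) + 0.7·10^(78/10) + 3.1·10^(85/10) = 1.658e+09.
L_eq = 10·log₁₀(1.658e+09/9) = 82.65 dB(A).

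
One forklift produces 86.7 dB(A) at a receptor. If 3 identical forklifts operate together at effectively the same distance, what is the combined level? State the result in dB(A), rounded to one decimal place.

L_total = L₁ + 10·log₁₀ N for N identical incoherent sources.
L_total = 86.7 + 10·log₁₀(3) = 86.7 + 4.771 = 91.47 dB(A).

91.5 dB(A)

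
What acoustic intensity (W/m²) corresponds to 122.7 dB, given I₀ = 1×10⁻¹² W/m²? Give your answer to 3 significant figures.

1.86 W/m²

I/I₀ = 10^(122.7/10) = 1.862e+12, so I = 1.862e+12 × 10⁻¹² W/m².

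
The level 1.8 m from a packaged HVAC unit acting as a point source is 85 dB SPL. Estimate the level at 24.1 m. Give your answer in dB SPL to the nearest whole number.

62 dB SPL

For a point source, L₂ = L₁ − 20·log₁₀(r₂/r₁).
L₂ = 85 − 20·log₁₀(24.1/1.8) = 85 − 22.535 = 62.47 dB SPL.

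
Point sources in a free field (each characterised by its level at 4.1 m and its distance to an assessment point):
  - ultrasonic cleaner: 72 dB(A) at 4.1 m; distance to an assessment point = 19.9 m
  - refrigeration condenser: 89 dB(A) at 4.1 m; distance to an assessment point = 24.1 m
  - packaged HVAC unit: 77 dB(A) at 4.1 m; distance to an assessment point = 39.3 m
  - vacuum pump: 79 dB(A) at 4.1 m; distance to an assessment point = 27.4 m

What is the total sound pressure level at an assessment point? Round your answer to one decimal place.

74.1 dB(A)

Apply inverse-square spreading to bring every level to the receiver, then sum 10^(L/10).
ultrasonic cleaner: 72 − 20·log₁₀(19.9/4.1) = 72 − 13.72 = 58.28 dB(A).
refrigeration condenser: 89 − 20·log₁₀(24.1/4.1) = 89 − 15.38 = 73.62 dB(A).
packaged HVAC unit: 77 − 20·log₁₀(39.3/4.1) = 77 − 19.63 = 57.37 dB(A).
vacuum pump: 79 − 20·log₁₀(27.4/4.1) = 79 − 16.50 = 62.50 dB(A).
Σ 10^(L/10) = 2.599e+07 → L_total = 10·log₁₀(2.599e+07) = 74.15 dB(A).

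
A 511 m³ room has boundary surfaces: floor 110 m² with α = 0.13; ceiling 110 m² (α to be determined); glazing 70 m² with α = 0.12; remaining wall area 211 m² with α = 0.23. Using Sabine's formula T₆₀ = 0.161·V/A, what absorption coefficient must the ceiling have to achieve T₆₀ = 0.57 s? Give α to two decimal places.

0.66

Required total absorption A = 0.161·511/0.57 = 144.34 m².
Absorption from the other surfaces = 110·0.13 + 70·0.12 + 211·0.23 = 71.23 m², so the ceiling must supply 73.11 m² over 110 m².
α = 73.11/110 = 0.665.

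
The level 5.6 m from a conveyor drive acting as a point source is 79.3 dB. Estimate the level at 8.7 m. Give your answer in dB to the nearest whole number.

75 dB

Point-source attenuation: ΔL = 20·log₁₀(r₂/r₁) = 20·log₁₀(8.7/5.6) = 3.827 dB.
L₂ = 79.3 − 20·log₁₀(8.7/5.6) = 79.3 − 3.827 = 75.47 dB.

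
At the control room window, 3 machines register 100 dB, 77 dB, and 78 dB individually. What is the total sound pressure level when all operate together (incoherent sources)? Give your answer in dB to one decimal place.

For uncorrelated sources the intensities add, so convert each level to linear form, sum, and take 10·log₁₀ of the total.
Σ 10^(L/10) = 10^(100/10) + 10^(77/10) + 10^(78/10) = 1.011e+10.
L_total = 10·log₁₀(1.011e+10) = 100.05 dB.

100.0 dB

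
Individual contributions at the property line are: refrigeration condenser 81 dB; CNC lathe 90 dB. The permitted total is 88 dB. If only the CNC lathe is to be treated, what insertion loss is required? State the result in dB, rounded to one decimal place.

Everything except the CNC lathe sums to 10^(81/10) = 1.259e+08 in linear terms, 81.00 dB.
To meet 88 dB overall, the treated CNC lathe may contribute at most 10^(88/10) − 1.259e+08 = 5.051e+08, i.e. 87.03 dB.
So the CNC lathe must be reduced from 90 to 87.03 dB: IL = 2.97 dB.

3.0 dB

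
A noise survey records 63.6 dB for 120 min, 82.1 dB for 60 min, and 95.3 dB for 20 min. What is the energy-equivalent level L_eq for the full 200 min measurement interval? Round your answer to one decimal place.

85.9 dB

L_eq = 10·log₁₀[(1/T)·Σ tᵢ·10^(Lᵢ/10)] with T = 200 min.
Σ tᵢ·10^(Lᵢ/10) = 120·10^(63.6/10) + 60·10^(82.1/10) + 20·10^(95.3/10) = 7.777e+10.
L_eq = 10·log₁₀(7.777e+10/200) = 85.90 dB.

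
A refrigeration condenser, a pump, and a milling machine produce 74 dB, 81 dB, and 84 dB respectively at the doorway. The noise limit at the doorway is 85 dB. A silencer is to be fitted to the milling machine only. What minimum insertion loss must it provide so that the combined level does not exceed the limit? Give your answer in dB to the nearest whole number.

Everything except the milling machine sums to 10^(74/10) + 10^(81/10) = 1.510e+08 in linear terms, 81.79 dB.
To meet 85 dB overall, the treated milling machine may contribute at most 10^(85/10) − 1.510e+08 = 1.652e+08, i.e. 82.18 dB.
So the milling machine must be reduced from 84 to 82.18 dB: IL = 1.82 dB.

2 dB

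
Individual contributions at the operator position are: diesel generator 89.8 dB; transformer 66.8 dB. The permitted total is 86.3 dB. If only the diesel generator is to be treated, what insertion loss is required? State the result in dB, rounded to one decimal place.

Fixed contribution from the other source: Σ 10^(L/10) = 10^(66.8/10) = 4.786e+06 (66.80 dB).
The limit corresponds to 10^(86.3/10) = 4.266e+08; subtracting the fixed part leaves 4.218e+08 for the diesel generator, i.e. 86.25 dB.
So the diesel generator must be reduced from 89.8 to 86.25 dB: IL = 3.55 dB.

3.5 dB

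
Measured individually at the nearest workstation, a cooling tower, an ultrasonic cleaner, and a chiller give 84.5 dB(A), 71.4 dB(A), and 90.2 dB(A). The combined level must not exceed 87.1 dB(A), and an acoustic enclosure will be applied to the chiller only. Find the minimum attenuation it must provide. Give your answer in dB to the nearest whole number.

7 dB

The untreated sources together contribute 10^(84.5/10) + 10^(71.4/10) = 2.956e+08, i.e. 84.71 dB(A).
The limit corresponds to 10^(87.1/10) = 5.129e+08; subtracting the fixed part leaves 2.172e+08 for the chiller, i.e. 83.37 dB(A).
So the chiller must be reduced from 90.2 to 83.37 dB(A): IL = 6.83 dB.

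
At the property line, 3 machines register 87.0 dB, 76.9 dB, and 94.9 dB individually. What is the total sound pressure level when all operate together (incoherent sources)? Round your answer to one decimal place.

Incoherent sources combine by intensity addition: L_total = 10·log₁₀(Σ 10^(L_i/10)).
Σ 10^(L/10) = 10^(87.0/10) + 10^(76.9/10) + 10^(94.9/10) = 3.640e+09.
L_total = 10·log₁₀(3.640e+09) = 95.61 dB.

95.6 dB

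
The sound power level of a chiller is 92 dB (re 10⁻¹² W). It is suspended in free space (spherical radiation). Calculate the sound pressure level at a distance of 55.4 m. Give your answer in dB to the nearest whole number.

L_p = L_w − 10·log₁₀(4π·r²) with r = 55.4 m.
4π·r² = 3.857e+04 m², 10·log₁₀ of that is 45.862 dB.
L_p = 92 − 45.862 = 46.14 dB.

46 dB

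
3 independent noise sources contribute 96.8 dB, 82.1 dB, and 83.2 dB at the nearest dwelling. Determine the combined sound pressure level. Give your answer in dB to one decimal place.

97.1 dB

For uncorrelated sources the intensities add, so convert each level to linear form, sum, and take 10·log₁₀ of the total.
Σ 10^(L/10) = 10^(96.8/10) + 10^(82.1/10) + 10^(83.2/10) = 5.157e+09.
L_total = 10·log₁₀(5.157e+09) = 97.12 dB.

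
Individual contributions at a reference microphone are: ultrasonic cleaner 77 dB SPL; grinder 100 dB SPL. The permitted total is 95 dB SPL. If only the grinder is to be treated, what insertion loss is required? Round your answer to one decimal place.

Everything except the grinder sums to 10^(77/10) = 5.012e+07 in linear terms, 77.00 dB SPL.
To meet 95 dB SPL overall, the treated grinder may contribute at most 10^(95/10) − 5.012e+07 = 3.112e+09, i.e. 94.93 dB SPL.
Required insertion loss = 100 − 94.93 = 5.07 dB.

5.1 dB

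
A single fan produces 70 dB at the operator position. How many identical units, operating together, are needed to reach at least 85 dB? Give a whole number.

32

Need L₁ + 10·log₁₀ N ≥ 85, i.e. log₁₀ N ≥ 1.50.
N ≥ 10^(15.0/10) = 31.623, so N = 32.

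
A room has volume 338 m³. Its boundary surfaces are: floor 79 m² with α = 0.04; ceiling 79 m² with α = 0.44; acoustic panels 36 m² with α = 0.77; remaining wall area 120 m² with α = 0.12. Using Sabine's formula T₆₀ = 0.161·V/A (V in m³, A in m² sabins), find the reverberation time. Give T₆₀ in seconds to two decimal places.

Summing Sᵢαᵢ: 79·0.04 + 79·0.44 + 36·0.77 + 120·0.12 = 80.04 m².
T₆₀ = 0.161·V/A = 0.161·338/80.04 = 0.680 s.

0.68 s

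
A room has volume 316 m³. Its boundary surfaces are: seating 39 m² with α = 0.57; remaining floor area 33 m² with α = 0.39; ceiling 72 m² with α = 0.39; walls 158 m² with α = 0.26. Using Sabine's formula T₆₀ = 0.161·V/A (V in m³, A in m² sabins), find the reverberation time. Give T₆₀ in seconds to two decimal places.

A = Σ Sᵢαᵢ = 39·0.57 + 33·0.39 + 72·0.39 + 158·0.26 = 104.26 m².
T₆₀ = 0.161 × 316 / 104.26 = 0.488 s.

0.49 s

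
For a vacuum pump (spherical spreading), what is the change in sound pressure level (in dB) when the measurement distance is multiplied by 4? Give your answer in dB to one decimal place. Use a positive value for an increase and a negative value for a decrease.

With spherical spreading the level changes by −20·log₁₀(r₂/r₁).
ΔL = −20·log₁₀(4) = -12.04 dB.

-12.0 dB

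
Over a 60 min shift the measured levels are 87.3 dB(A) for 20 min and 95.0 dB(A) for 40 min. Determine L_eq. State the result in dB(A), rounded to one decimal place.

L_eq = 10·log₁₀[(1/T)·Σ tᵢ·10^(Lᵢ/10)] with T = 60 min.
Σ tᵢ·10^(Lᵢ/10) = 20·10^(87.3/10) + 40·10^(95.0/10) = 1.372e+11.
L_eq = 10·log₁₀(1.372e+11/60) = 93.59 dB(A).

93.6 dB(A)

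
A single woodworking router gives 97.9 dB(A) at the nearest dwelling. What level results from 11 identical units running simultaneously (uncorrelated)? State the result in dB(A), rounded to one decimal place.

108.3 dB(A)

N identical incoherent sources raise the level by 10·log₁₀ N.
L_total = 97.9 + 10·log₁₀(11) = 97.9 + 10.414 = 108.31 dB(A).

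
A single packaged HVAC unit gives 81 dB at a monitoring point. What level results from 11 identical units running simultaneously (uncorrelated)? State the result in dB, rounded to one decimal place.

91.4 dB

N identical incoherent sources raise the level by 10·log₁₀ N.
L_total = 81 + 10·log₁₀(11) = 81 + 10.414 = 91.41 dB.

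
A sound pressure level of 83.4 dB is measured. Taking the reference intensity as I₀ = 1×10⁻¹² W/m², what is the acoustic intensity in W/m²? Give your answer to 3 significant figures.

L = 10·log₁₀(I/I₀) ⇒ I = I₀·10^(L/10) = 10⁻¹² × 10^8.34.

0.000219 W/m²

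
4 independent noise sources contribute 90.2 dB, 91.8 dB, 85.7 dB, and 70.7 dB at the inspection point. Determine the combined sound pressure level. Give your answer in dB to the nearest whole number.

For uncorrelated sources the intensities add, so convert each level to linear form, sum, and take 10·log₁₀ of the total.
Σ 10^(L/10) = 10^(90.2/10) + 10^(91.8/10) + 10^(85.7/10) + 10^(70.7/10) = 2.944e+09.
L_total = 10·log₁₀(2.944e+09) = 94.69 dB.

95 dB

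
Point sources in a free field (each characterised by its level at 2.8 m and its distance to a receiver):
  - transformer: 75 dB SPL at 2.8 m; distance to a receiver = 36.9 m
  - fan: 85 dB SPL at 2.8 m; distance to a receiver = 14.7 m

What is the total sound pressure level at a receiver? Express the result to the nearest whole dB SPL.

Propagate each source to the receiver with L = L_ref − 20·log₁₀(r/r_ref), then add intensities.
transformer: 75 − 20·log₁₀(36.9/2.8) = 75 − 22.40 = 52.60 dB SPL.
fan: 85 − 20·log₁₀(14.7/2.8) = 85 − 14.40 = 70.60 dB SPL.
Σ 10^(L/10) = 1.166e+07 → L_total = 10·log₁₀(1.166e+07) = 70.67 dB SPL.

71 dB SPL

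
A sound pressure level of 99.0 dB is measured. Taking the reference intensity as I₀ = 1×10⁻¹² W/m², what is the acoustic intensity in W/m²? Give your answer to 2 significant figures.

L = 10·log₁₀(I/I₀) ⇒ I = I₀·10^(L/10) = 10⁻¹² × 10^9.90.

0.0079 W/m²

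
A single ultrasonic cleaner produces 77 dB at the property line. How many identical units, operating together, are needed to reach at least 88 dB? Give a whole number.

The shortfall is 88 − 77 = 11.0 dB, and N units add 10·log₁₀ N, so need 10·log₁₀ N ≥ 11.0.
N ≥ 10^(11.0/10) = 12.589, so N = 13.

13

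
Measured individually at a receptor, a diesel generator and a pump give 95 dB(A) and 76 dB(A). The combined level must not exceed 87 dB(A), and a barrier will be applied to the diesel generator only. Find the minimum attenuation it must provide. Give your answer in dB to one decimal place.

The untreated sources together contribute 10^(76/10) = 3.981e+07, i.e. 76.00 dB(A).
The limit corresponds to 10^(87/10) = 5.012e+08; subtracting the fixed part leaves 4.614e+08 for the diesel generator, i.e. 86.64 dB(A).
Required insertion loss = 95 − 86.64 = 8.36 dB.

8.4 dB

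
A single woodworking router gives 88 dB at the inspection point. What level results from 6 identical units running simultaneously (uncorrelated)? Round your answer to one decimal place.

With 6 equal, uncorrelated contributions the intensity is 6× that of one unit, giving a rise of 10·log₁₀ 6.
L_total = 88 + 10·log₁₀(6) = 88 + 7.782 = 95.78 dB.

95.8 dB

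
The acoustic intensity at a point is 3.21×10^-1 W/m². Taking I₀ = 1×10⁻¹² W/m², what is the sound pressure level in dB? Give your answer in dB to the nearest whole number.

L = 10·log₁₀(I/I₀) = 10·log₁₀(3.21×10^-1/10⁻¹²) = 10·log₁₀(3.21×10^11).
L = 10·(0.5065 + 11) = 115.07 dB.

115 dB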